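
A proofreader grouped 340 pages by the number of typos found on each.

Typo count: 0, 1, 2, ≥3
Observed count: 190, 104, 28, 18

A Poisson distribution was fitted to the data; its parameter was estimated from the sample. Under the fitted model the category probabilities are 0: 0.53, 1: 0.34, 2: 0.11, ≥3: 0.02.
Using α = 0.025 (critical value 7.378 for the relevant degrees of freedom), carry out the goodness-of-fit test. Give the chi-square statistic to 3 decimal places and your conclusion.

Expected counts E_i = n·p_i: 340×0.53 = 180.2, 340×0.34 = 115.6, 340×0.11 = 37.4, 340×0.02 = 6.8.
cat         O        E   (O−E)²/E
0         190    180.2     0.5330
1         104    115.6     1.1640
2          28     37.4     2.3626
≥3         18      6.8    18.4471
Sum = 22.507
df = 2. Since 22.507 > 7.378, we reject H₀.

22.507; reject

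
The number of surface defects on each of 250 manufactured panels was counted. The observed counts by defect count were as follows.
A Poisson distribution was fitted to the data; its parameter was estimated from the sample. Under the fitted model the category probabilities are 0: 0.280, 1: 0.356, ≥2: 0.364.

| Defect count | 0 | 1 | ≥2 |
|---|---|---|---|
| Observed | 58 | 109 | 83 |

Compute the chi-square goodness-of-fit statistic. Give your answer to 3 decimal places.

7.255

Expected counts E_i = n·p_i: 250×0.280 = 70, 250×0.356 = 89, 250×0.364 = 91.
χ² = (58−70)²/70 + (109−89)²/89 + (83−91)²/91
   = 2.0571 + 4.4944 + 0.7033
Sum = 7.255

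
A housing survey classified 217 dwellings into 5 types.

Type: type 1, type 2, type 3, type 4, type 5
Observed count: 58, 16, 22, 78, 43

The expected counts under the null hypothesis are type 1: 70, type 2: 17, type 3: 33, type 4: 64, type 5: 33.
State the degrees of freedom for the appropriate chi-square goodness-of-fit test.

4

There are k = 5 categories and no parameters were estimated from the data, so df = 5 − 1 = 4.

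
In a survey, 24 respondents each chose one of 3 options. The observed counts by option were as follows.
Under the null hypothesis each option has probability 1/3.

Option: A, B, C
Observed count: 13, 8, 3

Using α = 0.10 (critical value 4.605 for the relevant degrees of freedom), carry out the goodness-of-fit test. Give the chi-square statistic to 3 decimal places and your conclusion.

Expected count for each of the 3 categories: 24/3 = 8.
χ² = (13−8)²/8 + (8−8)²/8 + (3−8)²/8
   = 3.1250 + 0.0000 + 3.1250
Sum = 6.250
df = 2. Since 6.250 > 4.605, we reject H₀.

6.250; reject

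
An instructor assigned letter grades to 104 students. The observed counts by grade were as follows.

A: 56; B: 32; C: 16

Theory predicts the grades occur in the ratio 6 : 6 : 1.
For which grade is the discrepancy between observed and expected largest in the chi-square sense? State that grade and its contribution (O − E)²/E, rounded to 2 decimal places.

C, 8.00

Ratio total = 13. Expected counts: 104×6/13 = 48, 104×6/13 = 48, 104×1/13 = 8.
A: (56 − 48)²/48 = 64/48 = 1.333
B: (32 − 48)²/48 = 256/48 = 5.333
C: (16 − 8)²/8 = 64/8 = 8.000
The largest term is for C: 8.00.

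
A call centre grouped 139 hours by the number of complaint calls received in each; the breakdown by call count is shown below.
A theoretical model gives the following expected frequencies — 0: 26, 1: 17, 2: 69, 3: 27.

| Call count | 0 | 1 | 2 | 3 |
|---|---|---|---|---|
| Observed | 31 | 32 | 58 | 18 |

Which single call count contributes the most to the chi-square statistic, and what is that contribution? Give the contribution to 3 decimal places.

0: (31 − 26)²/26 = 25/26 = 0.9615
1: (32 − 17)²/17 = 225/17 = 13.2353
2: (58 − 69)²/69 = 121/69 = 1.7536
3: (18 − 27)²/27 = 81/27 = 3.0000
The largest term is for 1: 13.235.

1, 13.235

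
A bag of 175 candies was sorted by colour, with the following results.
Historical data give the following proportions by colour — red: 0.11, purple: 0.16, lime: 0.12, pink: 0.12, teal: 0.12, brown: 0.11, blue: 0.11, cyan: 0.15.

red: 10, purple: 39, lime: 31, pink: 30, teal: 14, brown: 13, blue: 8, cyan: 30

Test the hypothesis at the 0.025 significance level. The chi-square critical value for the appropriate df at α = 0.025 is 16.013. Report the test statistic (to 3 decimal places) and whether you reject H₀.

28.858; reject

Expected counts E_i = n·p_i: 175×0.11 = 19.25, 175×0.16 = 28, 175×0.12 = 21, 175×0.12 = 21, 175×0.12 = 21, 175×0.11 = 19.25, 175×0.11 = 19.25, 175×0.15 = 26.25.
χ² = (10−19.25)²/19.25 + (39−28)²/28 + (31−21)²/21 + (30−21)²/21 + (14−21)²/21 + (13−19.25)²/19.25 + (8−19.25)²/19.25 + (30−26.25)²/26.25
   = 4.4448 + 4.3214 + 4.7619 + 3.8571 + 2.3333 + 2.0292 + 6.5747 + 0.5357
Sum = 28.858
df = 7. Since 28.858 > 16.013, we reject H₀.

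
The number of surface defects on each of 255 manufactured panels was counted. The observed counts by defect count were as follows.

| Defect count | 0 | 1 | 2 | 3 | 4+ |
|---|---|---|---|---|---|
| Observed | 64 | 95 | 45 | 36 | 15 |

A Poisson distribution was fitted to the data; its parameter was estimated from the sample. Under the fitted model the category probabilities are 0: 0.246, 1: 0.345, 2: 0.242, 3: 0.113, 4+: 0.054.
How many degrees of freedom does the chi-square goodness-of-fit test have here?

3

There are k = 5 categories and 1 parameter estimated from the data, so df = 5 − 1 − 1 = 3.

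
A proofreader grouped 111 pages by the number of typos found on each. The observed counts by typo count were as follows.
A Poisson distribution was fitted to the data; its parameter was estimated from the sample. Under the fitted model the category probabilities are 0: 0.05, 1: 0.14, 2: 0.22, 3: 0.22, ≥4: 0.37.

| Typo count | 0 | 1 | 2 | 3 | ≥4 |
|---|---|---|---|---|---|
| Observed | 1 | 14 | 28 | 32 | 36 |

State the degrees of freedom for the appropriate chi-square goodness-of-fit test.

There are k = 5 categories and 1 parameter estimated from the data, so df = 5 − 1 − 1 = 3.

3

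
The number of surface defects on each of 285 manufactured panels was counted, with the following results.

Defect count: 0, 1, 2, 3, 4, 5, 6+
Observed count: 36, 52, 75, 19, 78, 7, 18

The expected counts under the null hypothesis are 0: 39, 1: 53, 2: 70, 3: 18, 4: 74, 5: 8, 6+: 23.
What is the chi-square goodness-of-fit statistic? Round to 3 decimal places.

2.091

0: (36 − 39)²/39 = 9/39 = 0.2308
1: (52 − 53)²/53 = 1/53 = 0.0189
2: (75 − 70)²/70 = 25/70 = 0.3571
3: (19 − 18)²/18 = 1/18 = 0.0556
4: (78 − 74)²/74 = 16/74 = 0.2162
5: (7 − 8)²/8 = 1/8 = 0.1250
6+: (18 − 23)²/23 = 25/23 = 1.0870
Sum = 2.091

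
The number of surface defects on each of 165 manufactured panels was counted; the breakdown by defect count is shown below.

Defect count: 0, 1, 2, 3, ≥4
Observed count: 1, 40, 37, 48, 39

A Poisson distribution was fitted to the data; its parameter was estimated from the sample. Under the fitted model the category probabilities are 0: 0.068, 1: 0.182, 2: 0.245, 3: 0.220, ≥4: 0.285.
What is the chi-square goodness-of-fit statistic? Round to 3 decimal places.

Expected counts E_i = n·p_i: 165×0.068 = 11.22, 165×0.182 = 30.03, 165×0.245 = 40.425, 165×0.220 = 36.3, 165×0.285 = 47.025.
χ² = (1−11.22)²/11.22 + (40−30.03)²/30.03 + (37−40.425)²/40.425 + (48−36.3)²/36.3 + (39−47.025)²/47.025
   = 9.3091 + 3.3101 + 0.2902 + 3.7711 + 1.3695
Sum = 18.050

18.050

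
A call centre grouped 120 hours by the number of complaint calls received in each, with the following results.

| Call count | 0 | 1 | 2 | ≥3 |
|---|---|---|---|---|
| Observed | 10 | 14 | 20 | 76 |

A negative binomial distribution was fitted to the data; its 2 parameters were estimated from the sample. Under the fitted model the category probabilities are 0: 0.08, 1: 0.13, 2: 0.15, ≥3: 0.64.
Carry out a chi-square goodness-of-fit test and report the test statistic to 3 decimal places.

Expected counts E_i = n·p_i: 120×0.08 = 9.6, 120×0.13 = 15.6, 120×0.15 = 18, 120×0.64 = 76.8.
χ² = (10−9.6)²/9.6 + (14−15.6)²/15.6 + (20−18)²/18 + (76−76.8)²/76.8
   = 0.0167 + 0.1641 + 0.2222 + 0.0083
Sum = 0.411

0.411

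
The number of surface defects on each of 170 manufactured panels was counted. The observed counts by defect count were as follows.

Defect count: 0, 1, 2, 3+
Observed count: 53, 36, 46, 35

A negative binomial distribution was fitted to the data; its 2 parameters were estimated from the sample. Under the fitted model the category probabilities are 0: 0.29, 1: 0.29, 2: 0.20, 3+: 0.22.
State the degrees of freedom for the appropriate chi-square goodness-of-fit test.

There are k = 4 categories and 2 parameters estimated from the data, so df = 4 − 1 − 2 = 1.

1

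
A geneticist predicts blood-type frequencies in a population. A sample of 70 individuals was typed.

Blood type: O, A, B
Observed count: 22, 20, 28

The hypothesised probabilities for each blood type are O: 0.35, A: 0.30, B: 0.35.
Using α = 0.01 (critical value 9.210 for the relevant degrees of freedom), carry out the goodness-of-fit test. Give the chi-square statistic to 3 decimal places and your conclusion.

Expected counts E_i = n·p_i: 70×0.35 = 24.5, 70×0.30 = 21, 70×0.35 = 24.5.
χ² = (22−24.5)²/24.5 + (20−21)²/21 + (28−24.5)²/24.5
   = 0.2551 + 0.0476 + 0.5000
Sum = 0.803
df = 2. Since 0.803 < 9.210, we do not reject H₀.

0.803; do not reject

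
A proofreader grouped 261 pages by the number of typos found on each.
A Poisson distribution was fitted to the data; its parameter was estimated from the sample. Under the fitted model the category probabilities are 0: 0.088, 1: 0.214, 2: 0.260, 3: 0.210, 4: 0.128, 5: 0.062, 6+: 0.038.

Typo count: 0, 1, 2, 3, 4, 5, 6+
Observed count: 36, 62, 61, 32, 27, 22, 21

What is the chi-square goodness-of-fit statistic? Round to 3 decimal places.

Expected counts E_i = n·p_i: 261×0.088 = 22.968, 261×0.214 = 55.854, 261×0.260 = 67.86, 261×0.210 = 54.81, 261×0.128 = 33.408, 261×0.062 = 16.182, 261×0.038 = 9.918.
cat         O        E   (O−E)²/E
0          36   22.968     7.3943
1          62   55.854     0.6763
2          61    67.86     0.6935
3          32    54.81     9.4927
4          27   33.408     1.2291
5          22   16.182     2.0918
6+         21    9.918    12.3826
Sum = 33.960

33.960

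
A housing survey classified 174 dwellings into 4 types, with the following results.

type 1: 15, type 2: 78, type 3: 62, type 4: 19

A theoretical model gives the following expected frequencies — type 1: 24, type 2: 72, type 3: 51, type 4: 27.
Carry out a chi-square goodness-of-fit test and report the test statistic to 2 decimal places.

8.62

type 1: (15 − 24)²/24 = 81/24 = 3.375
type 2: (78 − 72)²/72 = 36/72 = 0.500
type 3: (62 − 51)²/51 = 121/51 = 2.373
type 4: (19 − 27)²/27 = 64/27 = 2.370
Sum = 8.62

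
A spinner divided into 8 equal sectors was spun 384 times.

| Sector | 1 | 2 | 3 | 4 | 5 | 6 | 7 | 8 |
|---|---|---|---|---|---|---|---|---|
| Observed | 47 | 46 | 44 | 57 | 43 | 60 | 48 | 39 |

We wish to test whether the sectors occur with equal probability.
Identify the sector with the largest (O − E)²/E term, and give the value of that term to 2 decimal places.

6, 3.00

Expected count for each of the 8 categories: 384/8 = 48.
1: (47 − 48)²/48 = 1/48 = 0.021
2: (46 − 48)²/48 = 4/48 = 0.083
3: (44 − 48)²/48 = 16/48 = 0.333
4: (57 − 48)²/48 = 81/48 = 1.688
5: (43 − 48)²/48 = 25/48 = 0.521
6: (60 − 48)²/48 = 144/48 = 3.000
7: (48 − 48)²/48 = 0/48 = 0.000
8: (39 − 48)²/48 = 81/48 = 1.688
The largest term is for 6: 3.00.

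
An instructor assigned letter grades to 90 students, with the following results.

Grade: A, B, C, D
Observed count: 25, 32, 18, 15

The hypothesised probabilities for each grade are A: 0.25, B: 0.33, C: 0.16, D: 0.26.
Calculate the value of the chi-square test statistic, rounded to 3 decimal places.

4.371

Expected counts E_i = n·p_i: 90×0.25 = 22.5, 90×0.33 = 29.7, 90×0.16 = 14.4, 90×0.26 = 23.4.
cat         O        E   (O−E)²/E
A          25     22.5     0.2778
B          32     29.7     0.1781
C          18     14.4     0.9000
D          15     23.4     3.0154
Sum = 4.371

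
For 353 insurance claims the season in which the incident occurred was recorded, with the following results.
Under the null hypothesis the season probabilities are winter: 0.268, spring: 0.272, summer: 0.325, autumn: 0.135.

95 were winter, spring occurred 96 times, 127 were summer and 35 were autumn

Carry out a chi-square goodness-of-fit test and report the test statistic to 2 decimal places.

Expected counts E_i = n·p_i: 353×0.268 = 94.604, 353×0.272 = 96.016, 353×0.325 = 114.725, 353×0.135 = 47.655.
winter: (95 − 94.604)²/94.604 = 0.156816/94.604 = 0.002
spring: (96 − 96.016)²/96.016 = 0.000256/96.016 = 0.000
summer: (127 − 114.725)²/114.725 = 150.675625/114.725 = 1.313
autumn: (35 − 47.655)²/47.655 = 160.149025/47.655 = 3.361
Sum = 4.68

4.68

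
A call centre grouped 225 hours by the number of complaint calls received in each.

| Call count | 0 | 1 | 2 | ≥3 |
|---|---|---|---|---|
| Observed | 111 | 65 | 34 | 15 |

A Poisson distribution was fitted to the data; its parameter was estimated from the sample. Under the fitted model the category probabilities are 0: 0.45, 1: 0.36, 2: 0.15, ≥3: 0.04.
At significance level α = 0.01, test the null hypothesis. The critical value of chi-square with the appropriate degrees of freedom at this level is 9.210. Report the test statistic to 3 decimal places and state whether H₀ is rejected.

Expected counts E_i = n·p_i: 225×0.45 = 101.25, 225×0.36 = 81, 225×0.15 = 33.75, 225×0.04 = 9.
cat         O        E   (O−E)²/E
0         111   101.25     0.9389
1          65       81     3.1605
2          34    33.75     0.0019
≥3         15        9     4.0000
Sum = 8.101
df = 2. Since 8.101 < 9.210, we do not reject H₀.

8.101; do not reject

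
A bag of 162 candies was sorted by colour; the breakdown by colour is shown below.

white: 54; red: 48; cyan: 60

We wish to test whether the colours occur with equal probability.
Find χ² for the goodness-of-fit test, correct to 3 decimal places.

1.333

Under H₀ each category has probability 1/3, so each expected count is 162/3 = 54.
white: (54 − 54)²/54 = 0/54 = 0.0000
red: (48 − 54)²/54 = 36/54 = 0.6667
cyan: (60 − 54)²/54 = 36/54 = 0.6667
Sum = 1.333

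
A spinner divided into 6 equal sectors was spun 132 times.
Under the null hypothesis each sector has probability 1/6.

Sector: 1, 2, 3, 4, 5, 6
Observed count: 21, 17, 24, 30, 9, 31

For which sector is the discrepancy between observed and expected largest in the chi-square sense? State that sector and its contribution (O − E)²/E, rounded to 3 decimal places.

5, 7.682

Expected count for each of the 6 categories: 132/6 = 22.
1: (21 − 22)²/22 = 1/22 = 0.0455
2: (17 − 22)²/22 = 25/22 = 1.1364
3: (24 − 22)²/22 = 4/22 = 0.1818
4: (30 − 22)²/22 = 64/22 = 2.9091
5: (9 − 22)²/22 = 169/22 = 7.6818
6: (31 − 22)²/22 = 81/22 = 3.6818
The largest term is for 5: 7.682.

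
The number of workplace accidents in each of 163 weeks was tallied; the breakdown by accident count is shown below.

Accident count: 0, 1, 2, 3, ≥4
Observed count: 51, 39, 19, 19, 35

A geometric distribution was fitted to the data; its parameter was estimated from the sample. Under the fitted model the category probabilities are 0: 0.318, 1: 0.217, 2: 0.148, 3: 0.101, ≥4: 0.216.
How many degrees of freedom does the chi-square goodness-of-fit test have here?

There are k = 5 categories and 1 parameter estimated from the data, so df = 5 − 1 − 1 = 3.

3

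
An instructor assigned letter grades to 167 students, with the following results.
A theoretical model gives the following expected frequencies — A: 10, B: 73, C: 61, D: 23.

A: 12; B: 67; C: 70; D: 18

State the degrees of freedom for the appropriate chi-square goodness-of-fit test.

There are k = 4 categories and no parameters were estimated from the data, so df = 4 − 1 = 3.

3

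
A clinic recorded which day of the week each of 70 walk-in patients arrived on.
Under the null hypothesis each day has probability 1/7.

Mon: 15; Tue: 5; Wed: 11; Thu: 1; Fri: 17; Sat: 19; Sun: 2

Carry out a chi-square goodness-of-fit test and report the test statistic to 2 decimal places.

32.60

Under H₀ each category has probability 1/7, so each expected count is 70/7 = 10.
χ² = (15−10)²/10 + (5−10)²/10 + (11−10)²/10 + (1−10)²/10 + (17−10)²/10 + (19−10)²/10 + (2−10)²/10
   = 2.500 + 2.500 + 0.100 + 8.100 + 4.900 + 8.100 + 6.400
Sum = 32.60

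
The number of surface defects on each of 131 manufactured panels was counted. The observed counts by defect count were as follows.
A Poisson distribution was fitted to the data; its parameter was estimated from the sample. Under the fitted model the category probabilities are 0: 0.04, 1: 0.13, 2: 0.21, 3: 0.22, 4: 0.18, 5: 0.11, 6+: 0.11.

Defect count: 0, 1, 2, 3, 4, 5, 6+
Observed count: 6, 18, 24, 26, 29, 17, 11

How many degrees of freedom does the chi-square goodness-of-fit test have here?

There are k = 7 categories and 1 parameter estimated from the data, so df = 7 − 1 − 1 = 5.

5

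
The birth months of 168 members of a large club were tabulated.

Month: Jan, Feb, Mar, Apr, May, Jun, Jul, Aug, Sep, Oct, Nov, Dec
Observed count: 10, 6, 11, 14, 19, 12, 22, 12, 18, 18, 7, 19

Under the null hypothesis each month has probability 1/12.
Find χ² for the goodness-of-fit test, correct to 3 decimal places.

Under H₀ each category has probability 1/12, so each expected count is 168/12 = 14.
χ² = (10−14)²/14 + (6−14)²/14 + (11−14)²/14 + (14−14)²/14 + (19−14)²/14 + (12−14)²/14 + (22−14)²/14 + (12−14)²/14 + (18−14)²/14 + (18−14)²/14 + (7−14)²/14 + (19−14)²/14
   = 1.1429 + 4.5714 + 0.6429 + 0.0000 + 1.7857 + 0.2857 + 4.5714 + 0.2857 + 1.1429 + 1.1429 + 3.5000 + 1.7857
Sum = 20.857

20.857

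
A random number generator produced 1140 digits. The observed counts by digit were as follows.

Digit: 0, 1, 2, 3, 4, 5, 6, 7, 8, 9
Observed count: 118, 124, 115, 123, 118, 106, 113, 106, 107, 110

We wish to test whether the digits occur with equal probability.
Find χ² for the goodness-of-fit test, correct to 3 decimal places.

Expected count for each of the 10 categories: 1140/10 = 114.
cat         O        E   (O−E)²/E
0         118      114     0.1404
1         124      114     0.8772
2         115      114     0.0088
3         123      114     0.7105
4         118      114     0.1404
5         106      114     0.5614
6         113      114     0.0088
7         106      114     0.5614
8         107      114     0.4298
9         110      114     0.1404
Sum = 3.579

3.579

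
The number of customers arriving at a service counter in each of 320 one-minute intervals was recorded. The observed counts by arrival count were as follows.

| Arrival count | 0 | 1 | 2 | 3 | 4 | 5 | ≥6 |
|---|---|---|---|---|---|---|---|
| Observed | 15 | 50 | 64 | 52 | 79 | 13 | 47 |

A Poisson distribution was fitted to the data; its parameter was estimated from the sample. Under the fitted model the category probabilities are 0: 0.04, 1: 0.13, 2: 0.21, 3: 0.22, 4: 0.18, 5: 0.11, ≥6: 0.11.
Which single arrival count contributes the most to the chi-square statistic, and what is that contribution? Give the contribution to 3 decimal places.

Expected counts E_i = n·p_i: 320×0.04 = 12.8, 320×0.13 = 41.6, 320×0.21 = 67.2, 320×0.22 = 70.4, 320×0.18 = 57.6, 320×0.11 = 35.2, 320×0.11 = 35.2.
cat         O        E   (O−E)²/E
0          15     12.8     0.3781
1          50     41.6     1.6962
2          64     67.2     0.1524
3          52     70.4     4.8091
4          79     57.6     7.9507
5          13     35.2    14.0011
≥6         47     35.2     3.9557
The largest term is for 5: 14.001.

5, 14.001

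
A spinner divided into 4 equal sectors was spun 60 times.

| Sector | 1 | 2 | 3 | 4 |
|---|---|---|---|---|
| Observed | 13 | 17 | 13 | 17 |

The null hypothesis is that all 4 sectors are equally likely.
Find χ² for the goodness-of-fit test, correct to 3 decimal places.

Under H₀ each category has probability 1/4, so each expected count is 60/4 = 15.
cat         O        E   (O−E)²/E
1          13       15     0.2667
2          17       15     0.2667
3          13       15     0.2667
4          17       15     0.2667
Sum = 1.067

1.067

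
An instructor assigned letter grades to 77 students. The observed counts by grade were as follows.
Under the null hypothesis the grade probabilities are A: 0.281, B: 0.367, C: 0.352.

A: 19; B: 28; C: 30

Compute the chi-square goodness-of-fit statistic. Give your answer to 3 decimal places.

0.633

Expected counts E_i = n·p_i: 77×0.281 = 21.637, 77×0.367 = 28.259, 77×0.352 = 27.104.
A: (19 − 21.637)²/21.637 = 6.953769/21.637 = 0.3214
B: (28 − 28.259)²/28.259 = 0.067081/28.259 = 0.0024
C: (30 − 27.104)²/27.104 = 8.386816/27.104 = 0.3094
Sum = 0.633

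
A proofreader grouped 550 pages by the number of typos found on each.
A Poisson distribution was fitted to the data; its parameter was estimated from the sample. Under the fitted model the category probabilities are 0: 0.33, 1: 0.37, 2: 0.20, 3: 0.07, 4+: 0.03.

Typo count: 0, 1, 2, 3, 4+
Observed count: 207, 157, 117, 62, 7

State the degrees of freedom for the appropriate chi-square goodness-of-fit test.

3

There are k = 5 categories and 1 parameter estimated from the data, so df = 5 − 1 − 1 = 3.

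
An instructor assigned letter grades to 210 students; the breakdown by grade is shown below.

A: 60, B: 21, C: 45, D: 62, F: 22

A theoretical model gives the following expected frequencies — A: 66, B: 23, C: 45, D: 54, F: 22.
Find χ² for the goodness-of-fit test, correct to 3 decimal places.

cat         O        E   (O−E)²/E
A          60       66     0.5455
B          21       23     0.1739
C          45       45     0.0000
D          62       54     1.1852
F          22       22     0.0000
Sum = 1.905

1.905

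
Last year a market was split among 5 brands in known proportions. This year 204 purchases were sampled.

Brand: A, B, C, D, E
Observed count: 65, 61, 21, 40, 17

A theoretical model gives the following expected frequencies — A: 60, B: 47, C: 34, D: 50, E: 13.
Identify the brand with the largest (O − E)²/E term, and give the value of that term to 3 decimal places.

C, 4.971

χ² = (65−60)²/60 + (61−47)²/47 + (21−34)²/34 + (40−50)²/50 + (17−13)²/13
   = 0.4167 + 4.1702 + 4.9706 + 2.0000 + 1.2308
The largest term is for C: 4.971.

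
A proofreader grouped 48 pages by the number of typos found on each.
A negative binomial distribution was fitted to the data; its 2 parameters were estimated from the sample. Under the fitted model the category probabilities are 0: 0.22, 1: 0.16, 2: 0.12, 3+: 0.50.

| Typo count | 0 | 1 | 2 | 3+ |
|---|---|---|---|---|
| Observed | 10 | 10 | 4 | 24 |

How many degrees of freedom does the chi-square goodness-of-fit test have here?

1

There are k = 4 categories and 2 parameters estimated from the data, so df = 4 − 1 − 2 = 1.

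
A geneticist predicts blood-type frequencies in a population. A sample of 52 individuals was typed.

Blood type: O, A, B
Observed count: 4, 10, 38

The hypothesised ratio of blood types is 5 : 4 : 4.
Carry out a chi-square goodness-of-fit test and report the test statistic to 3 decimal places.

Ratio total = 13. Expected counts: 52×5/13 = 20, 52×4/13 = 16, 52×4/13 = 16.
cat         O        E   (O−E)²/E
O           4       20    12.8000
A          10       16     2.2500
B          38       16    30.2500
Sum = 45.300

45.300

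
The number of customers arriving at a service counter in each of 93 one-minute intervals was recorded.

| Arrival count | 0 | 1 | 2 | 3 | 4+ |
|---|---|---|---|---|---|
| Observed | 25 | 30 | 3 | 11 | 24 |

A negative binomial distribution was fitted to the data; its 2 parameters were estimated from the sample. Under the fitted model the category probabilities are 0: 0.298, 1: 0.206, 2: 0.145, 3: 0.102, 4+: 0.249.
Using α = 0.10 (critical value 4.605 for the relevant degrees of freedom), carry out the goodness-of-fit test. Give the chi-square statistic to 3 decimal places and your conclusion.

14.826; reject

Expected counts E_i = n·p_i: 93×0.298 = 27.714, 93×0.206 = 19.158, 93×0.145 = 13.485, 93×0.102 = 9.486, 93×0.249 = 23.157.
cat         O        E   (O−E)²/E
0          25   27.714     0.2658
1          30   19.158     6.1358
2           3   13.485     8.1524
3          11    9.486     0.2416
4+         24   23.157     0.0307
Sum = 14.826
df = 2. Since 14.826 > 4.605, we reject H₀.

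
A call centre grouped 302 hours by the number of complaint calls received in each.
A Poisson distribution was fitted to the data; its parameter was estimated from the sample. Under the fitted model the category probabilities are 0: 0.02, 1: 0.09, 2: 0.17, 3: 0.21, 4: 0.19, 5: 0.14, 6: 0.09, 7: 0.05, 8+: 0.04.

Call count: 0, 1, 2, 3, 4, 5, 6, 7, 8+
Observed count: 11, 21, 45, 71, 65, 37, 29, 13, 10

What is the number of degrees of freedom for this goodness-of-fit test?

7

There are k = 9 categories and 1 parameter estimated from the data, so df = 9 − 1 − 1 = 7.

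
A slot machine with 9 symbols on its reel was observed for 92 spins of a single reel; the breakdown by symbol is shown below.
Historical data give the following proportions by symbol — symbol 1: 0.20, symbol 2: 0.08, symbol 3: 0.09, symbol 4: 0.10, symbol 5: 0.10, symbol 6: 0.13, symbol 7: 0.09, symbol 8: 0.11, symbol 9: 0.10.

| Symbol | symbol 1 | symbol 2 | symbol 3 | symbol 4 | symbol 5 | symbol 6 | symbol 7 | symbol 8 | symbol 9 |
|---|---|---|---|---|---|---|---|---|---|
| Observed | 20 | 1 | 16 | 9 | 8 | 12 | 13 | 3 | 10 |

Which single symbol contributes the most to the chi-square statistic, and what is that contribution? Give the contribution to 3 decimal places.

symbol 3, 7.198

Expected counts E_i = n·p_i: 92×0.20 = 18.4, 92×0.08 = 7.36, 92×0.09 = 8.28, 92×0.10 = 9.2, 92×0.10 = 9.2, 92×0.13 = 11.96, 92×0.09 = 8.28, 92×0.11 = 10.12, 92×0.10 = 9.2.
symbol 1: (20 − 18.4)²/18.4 = 2.56/18.4 = 0.1391
symbol 2: (1 − 7.36)²/7.36 = 40.4496/7.36 = 5.4959
symbol 3: (16 − 8.28)²/8.28 = 59.5984/8.28 = 7.1979
symbol 4: (9 − 9.2)²/9.2 = 0.04/9.2 = 0.0043
symbol 5: (8 − 9.2)²/9.2 = 1.44/9.2 = 0.1565
symbol 6: (12 − 11.96)²/11.96 = 0.0016/11.96 = 0.0001
symbol 7: (13 − 8.28)²/8.28 = 22.2784/8.28 = 2.6906
symbol 8: (3 − 10.12)²/10.12 = 50.6944/10.12 = 5.0093
symbol 9: (10 − 9.2)²/9.2 = 0.64/9.2 = 0.0696
The largest term is for symbol 3: 7.198.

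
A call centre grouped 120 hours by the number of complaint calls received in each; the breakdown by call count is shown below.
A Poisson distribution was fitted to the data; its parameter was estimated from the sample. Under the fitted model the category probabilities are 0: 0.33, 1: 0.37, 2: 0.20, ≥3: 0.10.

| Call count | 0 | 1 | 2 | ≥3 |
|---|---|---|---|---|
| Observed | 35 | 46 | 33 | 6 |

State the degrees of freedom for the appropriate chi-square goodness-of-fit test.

2

There are k = 4 categories and 1 parameter estimated from the data, so df = 4 − 1 − 1 = 2.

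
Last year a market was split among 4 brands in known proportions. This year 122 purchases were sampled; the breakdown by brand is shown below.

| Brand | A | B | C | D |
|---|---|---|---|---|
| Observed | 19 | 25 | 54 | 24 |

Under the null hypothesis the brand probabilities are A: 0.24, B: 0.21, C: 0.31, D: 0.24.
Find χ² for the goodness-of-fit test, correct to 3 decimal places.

Expected counts E_i = n·p_i: 122×0.24 = 29.28, 122×0.21 = 25.62, 122×0.31 = 37.82, 122×0.24 = 29.28.
χ² = (19−29.28)²/29.28 + (25−25.62)²/25.62 + (54−37.82)²/37.82 + (24−29.28)²/29.28
   = 3.6092 + 0.0150 + 6.9221 + 0.9521
Sum = 11.498

11.498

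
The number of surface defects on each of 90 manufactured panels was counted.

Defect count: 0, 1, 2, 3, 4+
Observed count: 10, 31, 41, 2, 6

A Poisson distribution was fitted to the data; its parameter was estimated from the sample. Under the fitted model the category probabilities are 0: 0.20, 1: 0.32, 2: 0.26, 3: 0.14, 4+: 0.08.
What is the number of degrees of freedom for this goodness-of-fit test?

3

There are k = 5 categories and 1 parameter estimated from the data, so df = 5 − 1 − 1 = 3.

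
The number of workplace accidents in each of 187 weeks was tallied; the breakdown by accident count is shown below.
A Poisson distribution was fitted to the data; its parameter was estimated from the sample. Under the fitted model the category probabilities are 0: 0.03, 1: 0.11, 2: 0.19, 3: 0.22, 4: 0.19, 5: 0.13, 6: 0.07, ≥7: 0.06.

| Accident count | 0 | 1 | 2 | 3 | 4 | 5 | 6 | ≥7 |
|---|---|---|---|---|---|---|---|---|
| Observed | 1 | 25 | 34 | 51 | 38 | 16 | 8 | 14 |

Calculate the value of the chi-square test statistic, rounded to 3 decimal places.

12.852

Expected counts E_i = n·p_i: 187×0.03 = 5.61, 187×0.11 = 20.57, 187×0.19 = 35.53, 187×0.22 = 41.14, 187×0.19 = 35.53, 187×0.13 = 24.31, 187×0.07 = 13.09, 187×0.06 = 11.22.
0: (1 − 5.61)²/5.61 = 21.2521/5.61 = 3.7883
1: (25 − 20.57)²/20.57 = 19.6249/20.57 = 0.9541
2: (34 − 35.53)²/35.53 = 2.3409/35.53 = 0.0659
3: (51 − 41.14)²/41.14 = 97.2196/41.14 = 2.3631
4: (38 − 35.53)²/35.53 = 6.1009/35.53 = 0.1717
5: (16 − 24.31)²/24.31 = 69.0561/24.31 = 2.8406
6: (8 − 13.09)²/13.09 = 25.9081/13.09 = 1.9792
≥7: (14 − 11.22)²/11.22 = 7.7284/11.22 = 0.6888
Sum = 12.852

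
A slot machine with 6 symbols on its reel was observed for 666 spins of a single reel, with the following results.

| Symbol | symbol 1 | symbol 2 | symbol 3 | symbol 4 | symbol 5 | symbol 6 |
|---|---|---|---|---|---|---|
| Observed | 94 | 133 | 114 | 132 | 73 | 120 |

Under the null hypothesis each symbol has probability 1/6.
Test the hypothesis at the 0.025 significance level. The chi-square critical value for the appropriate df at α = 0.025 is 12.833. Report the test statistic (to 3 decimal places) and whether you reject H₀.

Expected count for each of the 6 categories: 666/6 = 111.
χ² = (94−111)²/111 + (133−111)²/111 + (114−111)²/111 + (132−111)²/111 + (73−111)²/111 + (120−111)²/111
   = 2.6036 + 4.3604 + 0.0811 + 3.9730 + 13.0090 + 0.7297
Sum = 24.757
df = 5. Since 24.757 > 12.833, we reject H₀.

24.757; reject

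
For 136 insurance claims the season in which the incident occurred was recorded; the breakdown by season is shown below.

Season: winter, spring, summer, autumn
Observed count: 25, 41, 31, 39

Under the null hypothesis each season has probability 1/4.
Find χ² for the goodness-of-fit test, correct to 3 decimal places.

4.824

Expected count for each of the 4 categories: 136/4 = 34.
winter: (25 − 34)²/34 = 81/34 = 2.3824
spring: (41 − 34)²/34 = 49/34 = 1.4412
summer: (31 − 34)²/34 = 9/34 = 0.2647
autumn: (39 − 34)²/34 = 25/34 = 0.7353
Sum = 4.824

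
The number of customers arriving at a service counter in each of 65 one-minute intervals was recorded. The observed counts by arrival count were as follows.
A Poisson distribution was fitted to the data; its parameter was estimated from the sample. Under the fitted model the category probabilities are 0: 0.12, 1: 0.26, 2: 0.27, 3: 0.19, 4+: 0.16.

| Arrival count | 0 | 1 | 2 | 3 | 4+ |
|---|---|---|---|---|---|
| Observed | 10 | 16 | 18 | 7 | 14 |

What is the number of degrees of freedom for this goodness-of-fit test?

3

There are k = 5 categories and 1 parameter estimated from the data, so df = 5 − 1 − 1 = 3.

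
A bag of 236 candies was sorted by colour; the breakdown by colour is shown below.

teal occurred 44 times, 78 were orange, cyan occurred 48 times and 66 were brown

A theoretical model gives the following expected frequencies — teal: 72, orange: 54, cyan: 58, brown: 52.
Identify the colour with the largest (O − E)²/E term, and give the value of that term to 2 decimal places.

χ² = (44−72)²/72 + (78−54)²/54 + (48−58)²/58 + (66−52)²/52
   = 10.889 + 10.667 + 1.724 + 3.769
The largest term is for teal: 10.89.

teal, 10.89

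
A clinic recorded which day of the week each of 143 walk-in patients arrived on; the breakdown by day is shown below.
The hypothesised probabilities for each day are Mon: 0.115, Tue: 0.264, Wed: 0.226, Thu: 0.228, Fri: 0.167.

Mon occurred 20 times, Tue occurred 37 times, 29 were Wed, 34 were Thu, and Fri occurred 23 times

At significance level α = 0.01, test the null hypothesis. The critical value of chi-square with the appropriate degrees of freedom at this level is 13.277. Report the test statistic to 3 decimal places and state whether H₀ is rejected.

1.216; do not reject

Expected counts E_i = n·p_i: 143×0.115 = 16.445, 143×0.264 = 37.752, 143×0.226 = 32.318, 143×0.228 = 32.604, 143×0.167 = 23.881.
Mon: (20 − 16.445)²/16.445 = 12.638025/16.445 = 0.7685
Tue: (37 − 37.752)²/37.752 = 0.565504/37.752 = 0.0150
Wed: (29 − 32.318)²/32.318 = 11.009124/32.318 = 0.3406
Thu: (34 − 32.604)²/32.604 = 1.948816/32.604 = 0.0598
Fri: (23 − 23.881)²/23.881 = 0.776161/23.881 = 0.0325
Sum = 1.216
df = 4. Since 1.216 < 13.277, we do not reject H₀.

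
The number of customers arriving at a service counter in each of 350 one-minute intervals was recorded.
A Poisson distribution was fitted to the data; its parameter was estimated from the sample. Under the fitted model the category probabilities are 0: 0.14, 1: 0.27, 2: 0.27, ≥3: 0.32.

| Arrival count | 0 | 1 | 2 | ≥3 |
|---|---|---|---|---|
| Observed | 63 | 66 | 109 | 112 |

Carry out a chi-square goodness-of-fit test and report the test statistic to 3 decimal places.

Expected counts E_i = n·p_i: 350×0.14 = 49, 350×0.27 = 94.5, 350×0.27 = 94.5, 350×0.32 = 112.
cat         O        E   (O−E)²/E
0          63       49     4.0000
1          66     94.5     8.5952
2         109     94.5     2.2249
≥3        112      112     0.0000
Sum = 14.820

14.820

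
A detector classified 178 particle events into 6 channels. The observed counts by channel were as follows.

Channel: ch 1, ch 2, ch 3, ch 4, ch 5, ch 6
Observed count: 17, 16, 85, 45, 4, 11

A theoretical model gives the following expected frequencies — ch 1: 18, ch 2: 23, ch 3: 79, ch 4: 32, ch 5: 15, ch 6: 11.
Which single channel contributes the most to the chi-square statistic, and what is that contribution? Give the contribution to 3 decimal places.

ch 5, 8.067

χ² = (17−18)²/18 + (16−23)²/23 + (85−79)²/79 + (45−32)²/32 + (4−15)²/15 + (11−11)²/11
   = 0.0556 + 2.1304 + 0.4557 + 5.2813 + 8.0667 + 0.0000
The largest term is for ch 5: 8.067.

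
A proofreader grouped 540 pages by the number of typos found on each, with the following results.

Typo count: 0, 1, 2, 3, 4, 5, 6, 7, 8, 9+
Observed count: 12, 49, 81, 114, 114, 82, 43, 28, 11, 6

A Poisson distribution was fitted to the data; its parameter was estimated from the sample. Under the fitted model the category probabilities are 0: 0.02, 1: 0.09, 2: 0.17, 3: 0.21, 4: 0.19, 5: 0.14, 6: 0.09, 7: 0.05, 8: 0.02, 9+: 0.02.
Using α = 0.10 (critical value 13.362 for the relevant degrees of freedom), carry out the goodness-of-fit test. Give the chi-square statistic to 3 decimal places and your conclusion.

Expected counts E_i = n·p_i: 540×0.02 = 10.8, 540×0.09 = 48.6, 540×0.17 = 91.8, 540×0.21 = 113.4, 540×0.19 = 102.6, 540×0.14 = 75.6, 540×0.09 = 48.6, 540×0.05 = 27, 540×0.02 = 10.8, 540×0.02 = 10.8.
cat         O        E   (O−E)²/E
0          12     10.8     0.1333
1          49     48.6     0.0033
2          81     91.8     1.2706
3         114    113.4     0.0032
4         114    102.6     1.2667
5          82     75.6     0.5418
6          43     48.6     0.6453
7          28       27     0.0370
8          11     10.8     0.0037
9+          6     10.8     2.1333
Sum = 6.038
df = 8. Since 6.038 < 13.362, we do not reject H₀.

6.038; do not reject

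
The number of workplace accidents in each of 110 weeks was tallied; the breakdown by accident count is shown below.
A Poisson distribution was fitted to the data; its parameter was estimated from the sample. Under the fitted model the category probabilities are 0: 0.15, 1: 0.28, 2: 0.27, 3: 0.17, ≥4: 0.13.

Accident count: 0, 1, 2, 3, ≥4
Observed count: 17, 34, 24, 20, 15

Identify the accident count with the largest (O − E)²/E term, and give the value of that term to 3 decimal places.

Expected counts E_i = n·p_i: 110×0.15 = 16.5, 110×0.28 = 30.8, 110×0.27 = 29.7, 110×0.17 = 18.7, 110×0.13 = 14.3.
0: (17 − 16.5)²/16.5 = 0.25/16.5 = 0.0152
1: (34 − 30.8)²/30.8 = 10.24/30.8 = 0.3325
2: (24 − 29.7)²/29.7 = 32.49/29.7 = 1.0939
3: (20 − 18.7)²/18.7 = 1.69/18.7 = 0.0904
≥4: (15 − 14.3)²/14.3 = 0.49/14.3 = 0.0343
The largest term is for 2: 1.094.

2, 1.094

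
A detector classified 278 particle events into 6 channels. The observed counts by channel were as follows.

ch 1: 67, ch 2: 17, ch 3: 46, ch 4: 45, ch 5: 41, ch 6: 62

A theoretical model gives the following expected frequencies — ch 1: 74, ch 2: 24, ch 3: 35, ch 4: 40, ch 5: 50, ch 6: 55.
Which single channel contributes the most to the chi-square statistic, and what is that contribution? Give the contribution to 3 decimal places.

ch 1: (67 − 74)²/74 = 49/74 = 0.6622
ch 2: (17 − 24)²/24 = 49/24 = 2.0417
ch 3: (46 − 35)²/35 = 121/35 = 3.4571
ch 4: (45 − 40)²/40 = 25/40 = 0.6250
ch 5: (41 − 50)²/50 = 81/50 = 1.6200
ch 6: (62 − 55)²/55 = 49/55 = 0.8909
The largest term is for ch 3: 3.457.

ch 3, 3.457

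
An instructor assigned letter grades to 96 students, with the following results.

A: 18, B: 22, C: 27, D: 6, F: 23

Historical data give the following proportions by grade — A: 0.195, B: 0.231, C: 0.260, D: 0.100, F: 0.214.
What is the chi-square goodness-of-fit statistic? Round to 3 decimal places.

Expected counts E_i = n·p_i: 96×0.195 = 18.72, 96×0.231 = 22.176, 96×0.260 = 24.96, 96×0.100 = 9.6, 96×0.214 = 20.544.
χ² = (18−18.72)²/18.72 + (22−22.176)²/22.176 + (27−24.96)²/24.96 + (6−9.6)²/9.6 + (23−20.544)²/20.544
   = 0.0277 + 0.0014 + 0.1667 + 1.3500 + 0.2936
Sum = 1.839

1.839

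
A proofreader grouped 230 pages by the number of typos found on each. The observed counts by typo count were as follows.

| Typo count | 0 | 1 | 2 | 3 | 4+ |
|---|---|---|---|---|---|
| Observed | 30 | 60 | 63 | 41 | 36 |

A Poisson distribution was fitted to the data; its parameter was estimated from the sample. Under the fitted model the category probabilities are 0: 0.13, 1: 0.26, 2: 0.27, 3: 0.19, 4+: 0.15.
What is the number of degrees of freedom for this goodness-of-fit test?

There are k = 5 categories and 1 parameter estimated from the data, so df = 5 − 1 − 1 = 3.

3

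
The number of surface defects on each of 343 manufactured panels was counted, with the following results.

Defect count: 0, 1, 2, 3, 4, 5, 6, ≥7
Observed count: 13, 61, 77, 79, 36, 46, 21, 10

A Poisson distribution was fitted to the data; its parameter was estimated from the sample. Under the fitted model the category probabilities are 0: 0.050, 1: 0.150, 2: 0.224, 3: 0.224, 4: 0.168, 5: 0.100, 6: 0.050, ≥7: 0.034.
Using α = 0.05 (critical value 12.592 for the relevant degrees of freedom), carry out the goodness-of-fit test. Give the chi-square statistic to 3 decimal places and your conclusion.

16.045; reject

Expected counts E_i = n·p_i: 343×0.050 = 17.15, 343×0.150 = 51.45, 343×0.224 = 76.832, 343×0.224 = 76.832, 343×0.168 = 57.624, 343×0.100 = 34.3, 343×0.050 = 17.15, 343×0.034 = 11.662.
0: (13 − 17.15)²/17.15 = 17.2225/17.15 = 1.0042
1: (61 − 51.45)²/51.45 = 91.2025/51.45 = 1.7726
2: (77 − 76.832)²/76.832 = 0.028224/76.832 = 0.0004
3: (79 − 76.832)²/76.832 = 4.700224/76.832 = 0.0612
4: (36 − 57.624)²/57.624 = 467.597376/57.624 = 8.1146
5: (46 − 34.3)²/34.3 = 136.89/34.3 = 3.9910
6: (21 − 17.15)²/17.15 = 14.8225/17.15 = 0.8643
≥7: (10 − 11.662)²/11.662 = 2.762244/11.662 = 0.2369
Sum = 16.045
df = 6. Since 16.045 > 12.592, we reject H₀.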